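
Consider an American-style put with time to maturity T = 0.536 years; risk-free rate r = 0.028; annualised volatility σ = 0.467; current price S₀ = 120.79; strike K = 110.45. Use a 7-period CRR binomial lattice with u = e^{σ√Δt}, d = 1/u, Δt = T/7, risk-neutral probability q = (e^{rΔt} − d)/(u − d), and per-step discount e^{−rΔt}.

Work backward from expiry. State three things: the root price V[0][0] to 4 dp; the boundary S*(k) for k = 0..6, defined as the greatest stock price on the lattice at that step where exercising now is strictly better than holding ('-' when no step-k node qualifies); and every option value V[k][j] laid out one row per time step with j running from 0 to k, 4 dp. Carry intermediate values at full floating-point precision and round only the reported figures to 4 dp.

price = 10.4996
boundary = - - - - 72.0348 81.9718 93.2796
tree:
10.4996
15.2734 5.2921
21.5796 8.4007 1.8943
29.4252 13.0409 3.3307 0.3216
38.4152 19.6621 5.8115 0.6150 0.0000
47.1476 28.4782 10.0463 1.1763 0.0000 0.0000
54.8214 38.4152 17.1704 2.2497 0.0000 0.0000 0.0000
61.5650 47.1476 28.4782 4.3027 0.0000 0.0000 0.0000 0.0000

Δt=0.07657  u=1.13795  d=0.87878  q=0.47602  discount=0.99786
step 7 (expiry): payoffs max(K−S,0) = 61.5650 47.1476 28.4782 4.3027 0.0000 0.0000 0.0000 0.0000
step 6: (k=6,j=0): S=55.6286, (K−S)⁺=54.8214, hold=54.5849 ⇒ V=54.8214 exercise | (k=6,j=1): S=72.0348, (K−S)⁺=38.4152, hold=38.1787 ⇒ V=38.4152 exercise | (k=6,j=2): S=93.2796, (K−S)⁺=17.1704, hold=16.9339 ⇒ V=17.1704 exercise | (k=6,j=3): S=120.7900, (K−S)⁺=0.0000, hold=2.2497 ⇒ V=2.2497 continue | (k=6,j=4): S=156.4139, (K−S)⁺=0.0000, hold=0.0000 ⇒ V=0.0000 continue | (k=6,j=5): S=202.5442, (K−S)⁺=0.0000, hold=0.0000 ⇒ V=0.0000 continue | (k=6,j=6): S=262.2793, (K−S)⁺=0.0000, hold=0.0000 ⇒ V=0.0000 continue  boundary S*=93.2796
step 5: (k=5,j=0): S=63.3024, (K−S)⁺=47.1476, hold=46.9111 ⇒ V=47.1476 exercise | (k=5,j=1): S=81.9718, (K−S)⁺=28.4782, hold=28.2417 ⇒ V=28.4782 exercise | (k=5,j=2): S=106.1473, (K−S)⁺=4.3027, hold=10.0463 ⇒ V=10.0463 continue | (k=5,j=3): S=137.4527, (K−S)⁺=0.0000, hold=1.1763 ⇒ V=1.1763 continue | (k=5,j=4): S=177.9908, (K−S)⁺=0.0000, hold=0.0000 ⇒ V=0.0000 continue | (k=5,j=5): S=230.4846, (K−S)⁺=0.0000, hold=0.0000 ⇒ V=0.0000 continue  boundary S*=81.9718
step 4: (k=4,j=0): S=72.0348, (K−S)⁺=38.4152, hold=38.1787 ⇒ V=38.4152 exercise | (k=4,j=1): S=93.2796, (K−S)⁺=17.1704, hold=19.6621 ⇒ V=19.6621 continue | (k=4,j=2): S=120.7900, (K−S)⁺=0.0000, hold=5.8115 ⇒ V=5.8115 continue | (k=4,j=3): S=156.4139, (K−S)⁺=0.0000, hold=0.6150 ⇒ V=0.6150 continue | (k=4,j=4): S=202.5442, (K−S)⁺=0.0000, hold=0.0000 ⇒ V=0.0000 continue  boundary S*=72.0348
step 3: (k=3,j=0): S=81.9718, (K−S)⁺=28.4782, hold=29.4252 ⇒ V=29.4252 continue | (k=3,j=1): S=106.1473, (K−S)⁺=4.3027, hold=13.0409 ⇒ V=13.0409 continue | (k=3,j=2): S=137.4527, (K−S)⁺=0.0000, hold=3.3307 ⇒ V=3.3307 continue | (k=3,j=3): S=177.9908, (K−S)⁺=0.0000, hold=0.3216 ⇒ V=0.3216 continue  boundary S*=-
step 2: (k=2,j=0): S=93.2796, (K−S)⁺=17.1704, hold=21.5796 ⇒ V=21.5796 continue | (k=2,j=1): S=120.7900, (K−S)⁺=0.0000, hold=8.4007 ⇒ V=8.4007 continue | (k=2,j=2): S=156.4139, (K−S)⁺=0.0000, hold=1.8943 ⇒ V=1.8943 continue  boundary S*=-
step 1: (k=1,j=0): S=106.1473, (K−S)⁺=4.3027, hold=15.2734 ⇒ V=15.2734 continue | (k=1,j=1): S=137.4527, (K−S)⁺=0.0000, hold=5.2921 ⇒ V=5.2921 continue  boundary S*=-
step 0: (k=0,j=0): S=120.7900, (K−S)⁺=0.0000, hold=10.4996 ⇒ V=10.4996 continue  boundary S*=-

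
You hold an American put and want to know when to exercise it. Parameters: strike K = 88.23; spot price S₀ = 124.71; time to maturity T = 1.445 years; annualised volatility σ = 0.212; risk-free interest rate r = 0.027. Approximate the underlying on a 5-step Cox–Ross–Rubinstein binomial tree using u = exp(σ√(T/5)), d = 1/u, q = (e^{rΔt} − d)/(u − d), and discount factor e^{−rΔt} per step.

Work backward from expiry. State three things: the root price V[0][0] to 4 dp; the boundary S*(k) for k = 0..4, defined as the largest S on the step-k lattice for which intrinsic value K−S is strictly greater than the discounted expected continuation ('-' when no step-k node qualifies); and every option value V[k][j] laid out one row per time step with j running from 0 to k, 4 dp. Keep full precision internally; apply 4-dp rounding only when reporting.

price = 0.5305
boundary = - - - - 79.0529
tree:
0.5305
1.0818 0.0000
2.2064 0.0000 0.0000
4.4998 0.0000 0.0000 0.0000
9.1771 0.0000 0.0000 0.0000 0.0000
17.6922 0.0000 0.0000 0.0000 0.0000 0.0000

params: Δt=0.28900 u=1.12072 d=0.89229 q=0.50583 e^(-rΔt)=0.99223
t_5 payoffs: 17.6922 0.0000 0.0000 0.0000 0.0000 0.0000
t_4: node(4,0) S=79.0529 payoff=9.1771 vs cont=8.6750 → 9.1771 [stop]  node(4,1) S=99.2909 payoff=0.0000 vs cont=0.0000 → 0.0000 [wait]  node(4,2) S=124.7100 payoff=0.0000 vs cont=0.0000 → 0.0000 [wait]  node(4,3) S=156.6365 payoff=0.0000 vs cont=0.0000 → 0.0000 [wait]  node(4,4) S=196.7364 payoff=0.0000 vs cont=0.0000 → 0.0000 [wait]  ⇒ S*(4)=79.0529
t_3: node(3,0) S=88.5959 payoff=0.0000 vs cont=4.4998 → 4.4998 [wait]  node(3,1) S=111.2770 payoff=0.0000 vs cont=0.0000 → 0.0000 [wait]  node(3,2) S=139.7646 payoff=0.0000 vs cont=0.0000 → 0.0000 [wait]  node(3,3) S=175.5452 payoff=0.0000 vs cont=0.0000 → 0.0000 [wait]  ⇒ S*(3)=-
t_2: node(2,0) S=99.2909 payoff=0.0000 vs cont=2.2064 → 2.2064 [wait]  node(2,1) S=124.7100 payoff=0.0000 vs cont=0.0000 → 0.0000 [wait]  node(2,2) S=156.6365 payoff=0.0000 vs cont=0.0000 → 0.0000 [wait]  ⇒ S*(2)=-
t_1: node(1,0) S=111.2770 payoff=0.0000 vs cont=1.0818 → 1.0818 [wait]  node(1,1) S=139.7646 payoff=0.0000 vs cont=0.0000 → 0.0000 [wait]  ⇒ S*(1)=-
t_0: node(0,0) S=124.7100 payoff=0.0000 vs cont=0.5305 → 0.5305 [wait]  ⇒ S*(0)=-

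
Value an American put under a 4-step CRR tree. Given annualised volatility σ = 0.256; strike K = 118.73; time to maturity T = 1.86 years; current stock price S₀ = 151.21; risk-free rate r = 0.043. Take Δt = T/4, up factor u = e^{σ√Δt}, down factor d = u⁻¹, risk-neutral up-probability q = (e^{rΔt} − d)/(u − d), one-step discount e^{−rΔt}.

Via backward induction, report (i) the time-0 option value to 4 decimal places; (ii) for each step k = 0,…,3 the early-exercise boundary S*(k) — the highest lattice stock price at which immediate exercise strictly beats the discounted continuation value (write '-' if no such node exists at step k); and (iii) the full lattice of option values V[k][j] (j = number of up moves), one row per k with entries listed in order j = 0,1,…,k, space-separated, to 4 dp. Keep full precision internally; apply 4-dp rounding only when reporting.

params: Δt=0.46500 u=1.19073 d=0.83982 q=0.51402 e^(-rΔt)=0.98020
t_4 payoffs: 43.5117 12.0822 0.0000 0.0000 0.0000
t_3: node(3,0) S=89.5649 payoff=29.1651 vs cont=26.8147 → 29.1651 [stop]  node(3,1) S=126.9891 payoff=0.0000 vs cont=5.7554 → 5.7554 [wait]  node(3,2) S=180.0507 payoff=0.0000 vs cont=0.0000 → 0.0000 [wait]  node(3,3) S=255.2838 payoff=0.0000 vs cont=0.0000 → 0.0000 [wait]  ⇒ S*(3)=89.5649
t_2: node(2,0) S=106.6478 payoff=12.0822 vs cont=16.7929 → 16.7929 [wait]  node(2,1) S=151.2100 payoff=0.0000 vs cont=2.7416 → 2.7416 [wait]  node(2,2) S=214.3922 payoff=0.0000 vs cont=0.0000 → 0.0000 [wait]  ⇒ S*(2)=-
t_1: node(1,0) S=126.9891 payoff=0.0000 vs cont=9.3808 → 9.3808 [wait]  node(1,1) S=180.0507 payoff=0.0000 vs cont=1.3060 → 1.3060 [wait]  ⇒ S*(1)=-
t_0: node(0,0) S=151.2100 payoff=0.0000 vs cont=5.1266 → 5.1266 [wait]  ⇒ S*(0)=-

price = 5.1266
boundary = - - - 89.5649
tree:
5.1266
9.3808 1.3060
16.7929 2.7416 0.0000
29.1651 5.7554 0.0000 0.0000
43.5117 12.0822 0.0000 0.0000 0.0000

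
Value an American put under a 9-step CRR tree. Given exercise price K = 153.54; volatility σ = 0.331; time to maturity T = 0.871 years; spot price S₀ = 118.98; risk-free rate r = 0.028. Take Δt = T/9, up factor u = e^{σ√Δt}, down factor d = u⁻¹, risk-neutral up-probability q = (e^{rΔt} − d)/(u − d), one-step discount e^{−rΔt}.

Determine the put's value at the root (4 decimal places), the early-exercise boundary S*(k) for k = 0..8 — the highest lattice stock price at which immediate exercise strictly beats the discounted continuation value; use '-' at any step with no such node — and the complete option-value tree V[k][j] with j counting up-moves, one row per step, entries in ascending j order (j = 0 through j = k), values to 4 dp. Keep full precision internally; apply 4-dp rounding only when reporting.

price = 37.4909
boundary = - - 96.8354 87.3604 96.8354 107.3382 96.8354 107.3382 118.9800
tree:
37.4909
46.7683 27.9438
56.7046 36.5800 19.0179
66.1796 46.3426 26.5176 11.2373
74.7276 56.7046 35.7043 17.0048 5.2349
82.4391 66.1796 46.2018 24.8643 8.8347 1.4786
89.3962 74.7276 56.7046 34.8212 14.5323 2.8926 0.0000
95.6724 82.4391 66.1796 46.2018 23.0476 5.6587 0.0000 0.0000
101.3346 89.3962 74.7276 56.7046 34.5600 11.0699 0.0000 0.0000 0.0000
106.4428 95.6724 82.4391 66.1796 46.2018 21.6555 0.0000 0.0000 0.0000 0.0000

Δt=0.09678  u=1.10846  d=0.90215  q=0.48743  discount=0.99729
step 9 (expiry): payoffs max(K−S,0) = 106.4428 95.6724 82.4391 66.1796 46.2018 21.6555 0.0000 0.0000 0.0000 0.0000
step 8: (k=8,j=0): S=52.2054, (K−S)⁺=101.3346, hold=100.9191 ⇒ V=101.3346 exercise | (k=8,j=1): S=64.1438, (K−S)⁺=89.3962, hold=88.9807 ⇒ V=89.3962 exercise | (k=8,j=2): S=78.8124, (K−S)⁺=74.7276, hold=74.3121 ⇒ V=74.7276 exercise | (k=8,j=3): S=96.8354, (K−S)⁺=56.7046, hold=56.2891 ⇒ V=56.7046 exercise | (k=8,j=4): S=118.9800, (K−S)⁺=34.5600, hold=34.1445 ⇒ V=34.5600 exercise | (k=8,j=5): S=146.1886, (K−S)⁺=7.3514, hold=11.0699 ⇒ V=11.0699 continue | (k=8,j=6): S=179.6194, (K−S)⁺=0.0000, hold=0.0000 ⇒ V=0.0000 continue | (k=8,j=7): S=220.6952, (K−S)⁺=0.0000, hold=0.0000 ⇒ V=0.0000 continue | (k=8,j=8): S=271.1643, (K−S)⁺=0.0000, hold=0.0000 ⇒ V=0.0000 continue  boundary S*=118.9800
step 7: (k=7,j=0): S=57.8676, (K−S)⁺=95.6724, hold=95.2569 ⇒ V=95.6724 exercise | (k=7,j=1): S=71.1009, (K−S)⁺=82.4391, hold=82.0236 ⇒ V=82.4391 exercise | (k=7,j=2): S=87.3604, (K−S)⁺=66.1796, hold=65.7641 ⇒ V=66.1796 exercise | (k=7,j=3): S=107.3382, (K−S)⁺=46.2018, hold=45.7863 ⇒ V=46.2018 exercise | (k=7,j=4): S=131.8845, (K−S)⁺=21.6555, hold=23.0476 ⇒ V=23.0476 continue | (k=7,j=5): S=162.0442, (K−S)⁺=0.0000, hold=5.6587 ⇒ V=5.6587 continue | (k=7,j=6): S=199.1008, (K−S)⁺=0.0000, hold=0.0000 ⇒ V=0.0000 continue | (k=7,j=7): S=244.6317, (K−S)⁺=0.0000, hold=0.0000 ⇒ V=0.0000 continue  boundary S*=107.3382
step 6: (k=6,j=0): S=64.1438, (K−S)⁺=89.3962, hold=88.9807 ⇒ V=89.3962 exercise | (k=6,j=1): S=78.8124, (K−S)⁺=74.7276, hold=74.3121 ⇒ V=74.7276 exercise | (k=6,j=2): S=96.8354, (K−S)⁺=56.7046, hold=56.2891 ⇒ V=56.7046 exercise | (k=6,j=3): S=118.9800, (K−S)⁺=34.5600, hold=34.8212 ⇒ V=34.8212 continue | (k=6,j=4): S=146.1886, (K−S)⁺=7.3514, hold=14.5323 ⇒ V=14.5323 continue | (k=6,j=5): S=179.6194, (K−S)⁺=0.0000, hold=2.8926 ⇒ V=2.8926 continue | (k=6,j=6): S=220.6952, (K−S)⁺=0.0000, hold=0.0000 ⇒ V=0.0000 continue  boundary S*=96.8354
step 5: (k=5,j=0): S=71.1009, (K−S)⁺=82.4391, hold=82.0236 ⇒ V=82.4391 exercise | (k=5,j=1): S=87.3604, (K−S)⁺=66.1796, hold=65.7641 ⇒ V=66.1796 exercise | (k=5,j=2): S=107.3382, (K−S)⁺=46.2018, hold=45.9133 ⇒ V=46.2018 exercise | (k=5,j=3): S=131.8845, (K−S)⁺=21.6555, hold=24.8643 ⇒ V=24.8643 continue | (k=5,j=4): S=162.0442, (K−S)⁺=0.0000, hold=8.8347 ⇒ V=8.8347 continue | (k=5,j=5): S=199.1008, (K−S)⁺=0.0000, hold=1.4786 ⇒ V=1.4786 continue  boundary S*=107.3382
step 4: (k=4,j=0): S=78.8124, (K−S)⁺=74.7276, hold=74.3121 ⇒ V=74.7276 exercise | (k=4,j=1): S=96.8354, (K−S)⁺=56.7046, hold=56.2891 ⇒ V=56.7046 exercise | (k=4,j=2): S=118.9800, (K−S)⁺=34.5600, hold=35.7043 ⇒ V=35.7043 continue | (k=4,j=3): S=146.1886, (K−S)⁺=7.3514, hold=17.0048 ⇒ V=17.0048 continue | (k=4,j=4): S=179.6194, (K−S)⁺=0.0000, hold=5.2349 ⇒ V=5.2349 continue  boundary S*=96.8354
step 3: (k=3,j=0): S=87.3604, (K−S)⁺=66.1796, hold=65.7641 ⇒ V=66.1796 exercise | (k=3,j=1): S=107.3382, (K−S)⁺=46.2018, hold=46.3426 ⇒ V=46.3426 continue | (k=3,j=2): S=131.8845, (K−S)⁺=21.6555, hold=26.5176 ⇒ V=26.5176 continue | (k=3,j=3): S=162.0442, (K−S)⁺=0.0000, hold=11.2373 ⇒ V=11.2373 continue  boundary S*=87.3604
step 2: (k=2,j=0): S=96.8354, (K−S)⁺=56.7046, hold=56.3575 ⇒ V=56.7046 exercise | (k=2,j=1): S=118.9800, (K−S)⁺=34.5600, hold=36.5800 ⇒ V=36.5800 continue | (k=2,j=2): S=146.1886, (K−S)⁺=7.3514, hold=19.0179 ⇒ V=19.0179 continue  boundary S*=96.8354
step 1: (k=1,j=0): S=107.3382, (K−S)⁺=46.2018, hold=46.7683 ⇒ V=46.7683 continue | (k=1,j=1): S=131.8845, (K−S)⁺=21.6555, hold=27.9438 ⇒ V=27.9438 continue  boundary S*=-
step 0: (k=0,j=0): S=118.9800, (K−S)⁺=34.5600, hold=37.4909 ⇒ V=37.4909 continue  boundary S*=-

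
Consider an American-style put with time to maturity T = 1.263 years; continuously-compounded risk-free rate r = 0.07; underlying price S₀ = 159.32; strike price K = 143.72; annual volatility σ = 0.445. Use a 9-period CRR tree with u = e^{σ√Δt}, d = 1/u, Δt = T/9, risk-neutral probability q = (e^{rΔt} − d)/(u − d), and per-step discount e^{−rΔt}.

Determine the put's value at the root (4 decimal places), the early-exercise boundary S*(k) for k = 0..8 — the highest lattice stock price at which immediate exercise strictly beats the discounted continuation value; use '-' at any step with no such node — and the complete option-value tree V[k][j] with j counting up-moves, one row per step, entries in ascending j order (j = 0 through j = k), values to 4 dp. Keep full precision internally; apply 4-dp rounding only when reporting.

params: Δt=0.14033 u=1.18140 d=0.84645 q=0.48789 e^(-rΔt)=0.99022
t_9 payoffs: 108.1822 94.1195 74.4920 47.0977 8.8633 0.0000 0.0000 0.0000 0.0000 0.0000
t_8: node(8,0) S=41.9845 payoff=101.7355 vs cont=100.3306 → 101.7355 [stop]  node(8,1) S=58.5982 payoff=85.1218 vs cont=83.7169 → 85.1218 [stop]  node(8,2) S=81.7861 payoff=61.9339 vs cont=60.5290 → 61.9339 [stop]  node(8,3) S=114.1497 payoff=29.5703 vs cont=28.1654 → 29.5703 [stop]  node(8,4) S=159.3200 payoff=0.0000 vs cont=4.4946 → 4.4946 [wait]  node(8,5) S=222.3646 payoff=0.0000 vs cont=0.0000 → 0.0000 [wait]  node(8,6) S=310.3567 payoff=0.0000 vs cont=0.0000 → 0.0000 [wait]  node(8,7) S=433.1681 payoff=0.0000 vs cont=0.0000 → 0.0000 [wait]  node(8,8) S=604.5773 payoff=0.0000 vs cont=0.0000 → 0.0000 [wait]  ⇒ S*(8)=114.1497
t_7: node(7,0) S=49.6005 payoff=94.1195 vs cont=92.7146 → 94.1195 [stop]  node(7,1) S=69.2280 payoff=74.4920 vs cont=73.0871 → 74.4920 [stop]  node(7,2) S=96.6223 payoff=47.0977 vs cont=45.6928 → 47.0977 [stop]  node(7,3) S=134.8567 payoff=8.8633 vs cont=17.1665 → 17.1665 [wait]  node(7,4) S=188.2210 payoff=0.0000 vs cont=2.2792 → 2.2792 [wait]  node(7,5) S=262.7020 payoff=0.0000 vs cont=0.0000 → 0.0000 [wait]  node(7,6) S=366.6560 payoff=0.0000 vs cont=0.0000 → 0.0000 [wait]  node(7,7) S=511.7457 payoff=0.0000 vs cont=0.0000 → 0.0000 [wait]  ⇒ S*(7)=96.6223
t_6: node(6,0) S=58.5982 payoff=85.1218 vs cont=83.7169 → 85.1218 [stop]  node(6,1) S=81.7861 payoff=61.9339 vs cont=60.5290 → 61.9339 [stop]  node(6,2) S=114.1497 payoff=29.5703 vs cont=32.1769 → 32.1769 [wait]  node(6,3) S=159.3200 payoff=0.0000 vs cont=9.8063 → 9.8063 [wait]  node(6,4) S=222.3646 payoff=0.0000 vs cont=1.1558 → 1.1558 [wait]  node(6,5) S=310.3567 payoff=0.0000 vs cont=0.0000 → 0.0000 [wait]  node(6,6) S=433.1681 payoff=0.0000 vs cont=0.0000 → 0.0000 [wait]  ⇒ S*(6)=81.7861
t_5: node(5,0) S=69.2280 payoff=74.4920 vs cont=73.0871 → 74.4920 [stop]  node(5,1) S=96.6223 payoff=47.0977 vs cont=46.9522 → 47.0977 [stop]  node(5,2) S=134.8567 payoff=8.8633 vs cont=21.0546 → 21.0546 [wait]  node(5,3) S=188.2210 payoff=0.0000 vs cont=5.5312 → 5.5312 [wait]  node(5,4) S=262.7020 payoff=0.0000 vs cont=0.5861 → 0.5861 [wait]  node(5,5) S=366.6560 payoff=0.0000 vs cont=0.0000 → 0.0000 [wait]  ⇒ S*(5)=96.6223
t_4: node(4,0) S=81.7861 payoff=61.9339 vs cont=60.5290 → 61.9339 [stop]  node(4,1) S=114.1497 payoff=29.5703 vs cont=34.0553 → 34.0553 [wait]  node(4,2) S=159.3200 payoff=0.0000 vs cont=13.3490 → 13.3490 [wait]  node(4,3) S=222.3646 payoff=0.0000 vs cont=3.0880 → 3.0880 [wait]  node(4,4) S=310.3567 payoff=0.0000 vs cont=0.2972 → 0.2972 [wait]  ⇒ S*(4)=81.7861
t_3: node(3,0) S=96.6223 payoff=47.0977 vs cont=47.8597 → 47.8597 [wait]  node(3,1) S=134.8567 payoff=8.8633 vs cont=23.7187 → 23.7187 [wait]  node(3,2) S=188.2210 payoff=0.0000 vs cont=8.2612 → 8.2612 [wait]  node(3,3) S=262.7020 payoff=0.0000 vs cont=1.7095 → 1.7095 [wait]  ⇒ S*(3)=-
t_2: node(2,0) S=114.1497 payoff=29.5703 vs cont=35.7287 → 35.7287 [wait]  node(2,1) S=159.3200 payoff=0.0000 vs cont=16.0190 → 16.0190 [wait]  node(2,2) S=222.3646 payoff=0.0000 vs cont=5.0152 → 5.0152 [wait]  ⇒ S*(2)=-
t_1: node(1,0) S=134.8567 payoff=8.8633 vs cont=25.8572 → 25.8572 [wait]  node(1,1) S=188.2210 payoff=0.0000 vs cont=10.5462 → 10.5462 [wait]  ⇒ S*(1)=-
t_0: node(0,0) S=159.3200 payoff=0.0000 vs cont=18.2073 → 18.2073 [wait]  ⇒ S*(0)=-

price = 18.2073
boundary = - - - - 81.7861 96.6223 81.7861 96.6223 114.1497
tree:
18.2073
25.8572 10.5462
35.7287 16.0190 5.0152
47.8597 23.7187 8.2612 1.7095
61.9339 34.0553 13.3490 3.0880 0.2972
74.4920 47.0977 21.0546 5.5312 0.5861 0.0000
85.1218 61.9339 32.1769 9.8063 1.1558 0.0000 0.0000
94.1195 74.4920 47.0977 17.1665 2.2792 0.0000 0.0000 0.0000
101.7355 85.1218 61.9339 29.5703 4.4946 0.0000 0.0000 0.0000 0.0000
108.1822 94.1195 74.4920 47.0977 8.8633 0.0000 0.0000 0.0000 0.0000 0.0000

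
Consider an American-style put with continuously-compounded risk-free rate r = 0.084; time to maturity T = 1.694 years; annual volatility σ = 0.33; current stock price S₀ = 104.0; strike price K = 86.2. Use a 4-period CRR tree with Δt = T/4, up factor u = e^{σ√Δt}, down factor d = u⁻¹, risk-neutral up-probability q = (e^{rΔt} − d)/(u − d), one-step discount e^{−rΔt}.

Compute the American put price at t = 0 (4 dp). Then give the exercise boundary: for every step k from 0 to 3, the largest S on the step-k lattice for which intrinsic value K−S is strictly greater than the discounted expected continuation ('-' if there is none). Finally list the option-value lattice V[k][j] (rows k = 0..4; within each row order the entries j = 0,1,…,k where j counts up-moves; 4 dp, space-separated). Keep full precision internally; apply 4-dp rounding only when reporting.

params: Δt=0.42350 u=1.23956 d=0.80674 q=0.53019 e^(-rΔt)=0.96505
t_4 payoffs: 42.1478 18.5137 0.0000 0.0000 0.0000
t_3: node(3,0) S=54.6052 payoff=31.5948 vs cont=28.5822 → 31.5948 [stop]  node(3,1) S=83.9010 payoff=2.2990 vs cont=8.3940 → 8.3940 [wait]  node(3,2) S=128.9139 payoff=0.0000 vs cont=0.0000 → 0.0000 [wait]  node(3,3) S=198.0762 payoff=0.0000 vs cont=0.0000 → 0.0000 [wait]  ⇒ S*(3)=54.6052
t_2: node(2,0) S=67.6863 payoff=18.5137 vs cont=18.6197 → 18.6197 [wait]  node(2,1) S=104.0000 payoff=0.0000 vs cont=3.8058 → 3.8058 [wait]  node(2,2) S=159.7960 payoff=0.0000 vs cont=0.0000 → 0.0000 [wait]  ⇒ S*(2)=-
t_1: node(1,0) S=83.9010 payoff=2.2990 vs cont=10.3893 → 10.3893 [wait]  node(1,1) S=128.9139 payoff=0.0000 vs cont=1.7255 → 1.7255 [wait]  ⇒ S*(1)=-
t_0: node(0,0) S=104.0000 payoff=0.0000 vs cont=5.5933 → 5.5933 [wait]  ⇒ S*(0)=-

price = 5.5933
boundary = - - - 54.6052
tree:
5.5933
10.3893 1.7255
18.6197 3.8058 0.0000
31.5948 8.3940 0.0000 0.0000
42.1478 18.5137 0.0000 0.0000 0.0000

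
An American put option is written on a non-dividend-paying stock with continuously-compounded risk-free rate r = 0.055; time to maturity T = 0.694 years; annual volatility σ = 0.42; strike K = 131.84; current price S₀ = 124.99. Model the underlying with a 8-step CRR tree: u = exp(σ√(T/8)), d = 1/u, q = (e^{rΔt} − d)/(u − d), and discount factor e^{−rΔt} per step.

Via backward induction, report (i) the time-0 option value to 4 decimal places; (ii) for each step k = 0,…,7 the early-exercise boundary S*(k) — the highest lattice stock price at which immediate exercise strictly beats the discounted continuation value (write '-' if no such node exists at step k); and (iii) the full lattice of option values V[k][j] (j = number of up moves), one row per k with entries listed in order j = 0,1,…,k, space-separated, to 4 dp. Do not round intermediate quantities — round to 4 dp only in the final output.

Δt=0.08675, u=1.13168, d=0.88364, q=0.48840, disc=e^(-rΔt)=0.99524
k=8 terminal: V=max(K-S,0) → 85.3796 72.3380 55.6357 34.2451 6.8500 0.0000 0.0000 0.0000 0.0000
k=7: j=0 S=52.5784 intr=79.2616 cont=78.6341 V=79.2616[EX]; j=1 S=67.3372 intr=64.5028 cont=63.8752 V=64.5028[EX]; j=2 S=86.2389 intr=45.6011 cont=44.9735 V=45.6011[EX]; j=3 S=110.4463 intr=21.3937 cont=20.7661 V=21.3937[EX]; j=4 S=141.4488 intr=0.0000 cont=3.4878 V=3.4878[hold]; j=5 S=181.1537 intr=0.0000 cont=0.0000 V=0.0000[hold]; j=6 S=232.0039 intr=0.0000 cont=0.0000 V=0.0000[hold]; j=7 S=297.1278 intr=0.0000 cont=0.0000 V=0.0000[hold]  S*(7)=110.4463
k=6: j=0 S=59.5020 intr=72.3380 cont=71.7105 V=72.3380[EX]; j=1 S=76.2043 intr=55.6357 cont=55.0082 V=55.6357[EX]; j=2 S=97.5949 intr=34.2451 cont=33.6175 V=34.2451[EX]; j=3 S=124.9900 intr=6.8500 cont=12.5883 V=12.5883[hold]; j=4 S=160.0749 intr=0.0000 cont=1.7759 V=1.7759[hold]; j=5 S=205.0082 intr=0.0000 cont=0.0000 V=0.0000[hold]; j=6 S=262.5544 intr=0.0000 cont=0.0000 V=0.0000[hold]  S*(6)=97.5949
k=5: j=0 S=67.3372 intr=64.5028 cont=63.8752 V=64.5028[EX]; j=1 S=86.2389 intr=45.6011 cont=44.9735 V=45.6011[EX]; j=2 S=110.4463 intr=21.3937 cont=23.5554 V=23.5554[hold]; j=3 S=141.4488 intr=0.0000 cont=7.2728 V=7.2728[hold]; j=4 S=181.1537 intr=0.0000 cont=0.9042 V=0.9042[hold]; j=5 S=232.0039 intr=0.0000 cont=0.0000 V=0.0000[hold]  S*(5)=86.2389
k=4: j=0 S=76.2043 intr=55.6357 cont=55.0082 V=55.6357[EX]; j=1 S=97.5949 intr=34.2451 cont=34.6683 V=34.6683[hold]; j=2 S=124.9900 intr=6.8500 cont=15.5288 V=15.5288[hold]; j=3 S=160.0749 intr=0.0000 cont=4.1426 V=4.1426[hold]; j=4 S=205.0082 intr=0.0000 cont=0.4604 V=0.4604[hold]  S*(4)=76.2043
k=3: j=0 S=86.2389 intr=45.6011 cont=45.1792 V=45.6011[EX]; j=1 S=110.4463 intr=21.3937 cont=25.2001 V=25.2001[hold]; j=2 S=141.4488 intr=0.0000 cont=9.9204 V=9.9204[hold]; j=3 S=181.1537 intr=0.0000 cont=2.3331 V=2.3331[hold]  S*(3)=86.2389
k=2: j=0 S=97.5949 intr=34.2451 cont=35.4677 V=35.4677[hold]; j=1 S=124.9900 intr=6.8500 cont=17.6531 V=17.6531[hold]; j=2 S=160.0749 intr=0.0000 cont=6.1852 V=6.1852[hold]  S*(2)=-
k=1: j=0 S=110.4463 intr=21.3937 cont=26.6398 V=26.6398[hold]; j=1 S=141.4488 intr=0.0000 cont=11.9949 V=11.9949[hold]  S*(1)=-
k=0: j=0 S=124.9900 intr=6.8500 cont=19.3945 V=19.3945[hold]  S*(0)=-

price = 19.3945
boundary = - - - 86.2389 76.2043 86.2389 97.5949 110.4463
tree:
19.3945
26.6398 11.9949
35.4677 17.6531 6.1852
45.6011 25.2001 9.9204 2.3331
55.6357 34.6683 15.5288 4.1426 0.4604
64.5028 45.6011 23.5554 7.2728 0.9042 0.0000
72.3380 55.6357 34.2451 12.5883 1.7759 0.0000 0.0000
79.2616 64.5028 45.6011 21.3937 3.4878 0.0000 0.0000 0.0000
85.3796 72.3380 55.6357 34.2451 6.8500 0.0000 0.0000 0.0000 0.0000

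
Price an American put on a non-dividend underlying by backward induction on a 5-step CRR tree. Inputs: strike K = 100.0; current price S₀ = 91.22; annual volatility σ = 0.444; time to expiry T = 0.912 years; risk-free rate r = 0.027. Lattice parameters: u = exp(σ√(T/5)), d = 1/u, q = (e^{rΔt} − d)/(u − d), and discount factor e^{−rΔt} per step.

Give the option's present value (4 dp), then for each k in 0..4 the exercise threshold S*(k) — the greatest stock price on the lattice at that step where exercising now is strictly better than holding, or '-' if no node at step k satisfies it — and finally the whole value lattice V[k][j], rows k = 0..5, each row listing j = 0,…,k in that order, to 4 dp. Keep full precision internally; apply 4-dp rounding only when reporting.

Δt=0.18240  u=1.20880  d=0.82727  q=0.46568  discount=0.99509
step 5 (expiry): payoffs max(K−S,0) = 64.6553 48.3547 24.5365 0.0000 0.0000 0.0000
step 4: (k=4,j=0): S=42.7246, (K−S)⁺=57.2754, hold=56.7841 ⇒ V=57.2754 exercise | (k=4,j=1): S=62.4287, (K−S)⁺=37.5713, hold=37.0801 ⇒ V=37.5713 exercise | (k=4,j=2): S=91.2200, (K−S)⁺=8.7800, hold=13.0460 ⇒ V=13.0460 continue | (k=4,j=3): S=133.2896, (K−S)⁺=0.0000, hold=0.0000 ⇒ V=0.0000 continue | (k=4,j=4): S=194.7611, (K−S)⁺=0.0000, hold=0.0000 ⇒ V=0.0000 continue  boundary S*=62.4287
step 3: (k=3,j=0): S=51.6453, (K−S)⁺=48.3547, hold=47.8634 ⇒ V=48.3547 exercise | (k=3,j=1): S=75.4635, (K−S)⁺=24.5365, hold=26.0220 ⇒ V=26.0220 continue | (k=3,j=2): S=110.2664, (K−S)⁺=0.0000, hold=6.9366 ⇒ V=6.9366 continue | (k=3,j=3): S=161.1199, (K−S)⁺=0.0000, hold=0.0000 ⇒ V=0.0000 continue  boundary S*=51.6453
step 2: (k=2,j=0): S=62.4287, (K−S)⁺=37.5713, hold=37.7685 ⇒ V=37.7685 continue | (k=2,j=1): S=91.2200, (K−S)⁺=8.7800, hold=17.0502 ⇒ V=17.0502 continue | (k=2,j=2): S=133.2896, (K−S)⁺=0.0000, hold=3.6882 ⇒ V=3.6882 continue  boundary S*=-
step 1: (k=1,j=0): S=75.4635, (K−S)⁺=24.5365, hold=27.9824 ⇒ V=27.9824 continue | (k=1,j=1): S=110.2664, (K−S)⁺=0.0000, hold=10.7747 ⇒ V=10.7747 continue  boundary S*=-
step 0: (k=0,j=0): S=91.2200, (K−S)⁺=8.7800, hold=19.8711 ⇒ V=19.8711 continue  boundary S*=-

price = 19.8711
boundary = - - - 51.6453 62.4287
tree:
19.8711
27.9824 10.7747
37.7685 17.0502 3.6882
48.3547 26.0220 6.9366 0.0000
57.2754 37.5713 13.0460 0.0000 0.0000
64.6553 48.3547 24.5365 0.0000 0.0000 0.0000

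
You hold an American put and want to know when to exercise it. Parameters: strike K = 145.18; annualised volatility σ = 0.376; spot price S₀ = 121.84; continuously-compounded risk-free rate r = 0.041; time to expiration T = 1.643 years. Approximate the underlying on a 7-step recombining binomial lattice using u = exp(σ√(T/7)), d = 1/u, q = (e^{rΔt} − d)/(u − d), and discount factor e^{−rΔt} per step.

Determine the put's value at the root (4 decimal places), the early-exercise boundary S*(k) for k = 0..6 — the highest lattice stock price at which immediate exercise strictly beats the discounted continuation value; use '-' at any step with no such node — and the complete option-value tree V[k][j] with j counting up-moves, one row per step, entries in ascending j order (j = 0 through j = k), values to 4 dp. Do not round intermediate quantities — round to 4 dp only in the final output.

Δt=0.23471, u=1.19981, d=0.83347, q=0.48098, disc=e^(-rΔt)=0.99042
k=7 terminal: V=max(K-S,0) → 111.1387 96.1761 74.6370 43.6305 0.0000 0.0000 0.0000 0.0000
k=6: j=0 S=40.8431 intr=104.3369 cont=102.9465 V=104.3369[EX]; j=1 S=58.7952 intr=86.3848 cont=84.9943 V=86.3848[EX]; j=2 S=84.6381 intr=60.5419 cont=59.1515 V=60.5419[EX]; j=3 S=121.8400 intr=23.3400 cont=22.4282 V=23.3400[EX]; j=4 S=175.3936 intr=0.0000 cont=0.0000 V=0.0000[hold]; j=5 S=252.4862 intr=0.0000 cont=0.0000 V=0.0000[hold]; j=6 S=363.4640 intr=0.0000 cont=0.0000 V=0.0000[hold]  S*(6)=121.8400
k=5: j=0 S=49.0039 intr=96.1761 cont=94.7857 V=96.1761[EX]; j=1 S=70.5430 intr=74.6370 cont=73.2466 V=74.6370[EX]; j=2 S=101.5495 intr=43.6305 cont=42.2400 V=43.6305[EX]; j=3 S=146.1847 intr=0.0000 cont=11.9979 V=11.9979[hold]; j=4 S=210.4387 intr=0.0000 cont=0.0000 V=0.0000[hold]; j=5 S=302.9350 intr=0.0000 cont=0.0000 V=0.0000[hold]  S*(5)=101.5495
k=4: j=0 S=58.7952 intr=86.3848 cont=84.9943 V=86.3848[EX]; j=1 S=84.6381 intr=60.5419 cont=59.1515 V=60.5419[EX]; j=2 S=121.8400 intr=23.3400 cont=28.1437 V=28.1437[hold]; j=3 S=175.3936 intr=0.0000 cont=6.1675 V=6.1675[hold]; j=4 S=252.4862 intr=0.0000 cont=0.0000 V=0.0000[hold]  S*(4)=84.6381
k=3: j=0 S=70.5430 intr=74.6370 cont=73.2466 V=74.6370[EX]; j=1 S=101.5495 intr=43.6305 cont=44.5284 V=44.5284[hold]; j=2 S=146.1847 intr=0.0000 cont=17.4053 V=17.4053[hold]; j=3 S=210.4387 intr=0.0000 cont=3.1704 V=3.1704[hold]  S*(3)=70.5430
k=2: j=0 S=84.6381 intr=60.5419 cont=59.5792 V=60.5419[EX]; j=1 S=121.8400 intr=23.3400 cont=31.1812 V=31.1812[hold]; j=2 S=175.3936 intr=0.0000 cont=10.4575 V=10.4575[hold]  S*(2)=84.6381
k=1: j=0 S=101.5495 intr=43.6305 cont=45.9754 V=45.9754[hold]; j=1 S=146.1847 intr=0.0000 cont=21.0103 V=21.0103[hold]  S*(1)=-
k=0: j=0 S=121.8400 intr=23.3400 cont=33.6424 V=33.6424[hold]  S*(0)=-

price = 33.6424
boundary = - - 84.6381 70.5430 84.6381 101.5495 121.8400
tree:
33.6424
45.9754 21.0103
60.5419 31.1812 10.4575
74.6370 44.5284 17.4053 3.1704
86.3848 60.5419 28.1437 6.1675 0.0000
96.1761 74.6370 43.6305 11.9979 0.0000 0.0000
104.3369 86.3848 60.5419 23.3400 0.0000 0.0000 0.0000
111.1387 96.1761 74.6370 43.6305 0.0000 0.0000 0.0000 0.0000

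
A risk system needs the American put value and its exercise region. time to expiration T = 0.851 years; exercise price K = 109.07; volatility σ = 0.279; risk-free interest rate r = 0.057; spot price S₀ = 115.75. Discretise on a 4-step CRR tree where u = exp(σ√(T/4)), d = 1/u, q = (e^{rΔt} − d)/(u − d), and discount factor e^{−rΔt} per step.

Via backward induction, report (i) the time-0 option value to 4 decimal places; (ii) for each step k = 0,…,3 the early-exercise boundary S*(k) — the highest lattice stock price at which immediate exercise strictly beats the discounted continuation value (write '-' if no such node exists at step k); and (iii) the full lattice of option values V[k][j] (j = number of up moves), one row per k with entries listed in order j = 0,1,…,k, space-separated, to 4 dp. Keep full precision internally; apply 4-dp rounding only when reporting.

price = 6.6853
boundary = - - 89.4837 78.6783
tree:
6.6853
11.6693 2.1527
19.5863 4.4941 0.0000
30.3917 9.3821 0.0000 0.0000
39.8922 19.5863 0.0000 0.0000 0.0000

Δt=0.21275  u=1.13734  d=0.87925  q=0.51515  discount=0.98795
step 4 (expiry): payoffs max(K−S,0) = 39.8922 19.5863 0.0000 0.0000 0.0000
step 3: (k=3,j=0): S=78.6783, (K−S)⁺=30.3917, hold=29.0770 ⇒ V=30.3917 exercise | (k=3,j=1): S=101.7730, (K−S)⁺=7.2970, hold=9.3821 ⇒ V=9.3821 continue | (k=3,j=2): S=131.6466, (K−S)⁺=0.0000, hold=0.0000 ⇒ V=0.0000 continue | (k=3,j=3): S=170.2891, (K−S)⁺=0.0000, hold=0.0000 ⇒ V=0.0000 continue  boundary S*=78.6783
step 2: (k=2,j=0): S=89.4837, (K−S)⁺=19.5863, hold=19.3328 ⇒ V=19.5863 exercise | (k=2,j=1): S=115.7500, (K−S)⁺=0.0000, hold=4.4941 ⇒ V=4.4941 continue | (k=2,j=2): S=149.7263, (K−S)⁺=0.0000, hold=0.0000 ⇒ V=0.0000 continue  boundary S*=89.4837
step 1: (k=1,j=0): S=101.7730, (K−S)⁺=7.2970, hold=11.6693 ⇒ V=11.6693 continue | (k=1,j=1): S=131.6466, (K−S)⁺=0.0000, hold=2.1527 ⇒ V=2.1527 continue  boundary S*=-
step 0: (k=0,j=0): S=115.7500, (K−S)⁺=0.0000, hold=6.6853 ⇒ V=6.6853 continue  boundary S*=-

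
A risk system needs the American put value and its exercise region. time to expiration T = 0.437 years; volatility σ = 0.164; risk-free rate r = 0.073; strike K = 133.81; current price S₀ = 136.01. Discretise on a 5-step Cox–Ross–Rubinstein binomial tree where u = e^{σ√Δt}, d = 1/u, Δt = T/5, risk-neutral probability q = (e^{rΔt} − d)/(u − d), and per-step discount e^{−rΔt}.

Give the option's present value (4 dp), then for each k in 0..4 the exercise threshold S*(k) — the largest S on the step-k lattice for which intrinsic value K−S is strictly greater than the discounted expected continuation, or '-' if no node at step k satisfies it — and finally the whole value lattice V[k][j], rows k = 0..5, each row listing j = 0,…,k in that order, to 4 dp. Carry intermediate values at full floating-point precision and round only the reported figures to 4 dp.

price = 3.5910
boundary = - - 123.4406 117.5985 123.4406
tree:
3.5910
6.2226 1.5127
10.3694 2.9542 0.3691
16.2115 5.6304 0.8326 0.0000
21.7772 10.3694 1.8783 0.0000 0.0000
27.0794 16.2115 4.2370 0.0000 0.0000 0.0000

Δt=0.08740  u=1.04968  d=0.95267  q=0.55386  discount=0.99364
step 5 (expiry): payoffs max(K−S,0) = 27.0794 16.2115 4.2370 0.0000 0.0000 0.0000
step 4: (k=4,j=0): S=112.0328, (K−S)⁺=21.7772, hold=20.9262 ⇒ V=21.7772 exercise | (k=4,j=1): S=123.4406, (K−S)⁺=10.3694, hold=9.5184 ⇒ V=10.3694 exercise | (k=4,j=2): S=136.0100, (K−S)⁺=0.0000, hold=1.8783 ⇒ V=1.8783 continue | (k=4,j=3): S=149.8593, (K−S)⁺=0.0000, hold=0.0000 ⇒ V=0.0000 continue | (k=4,j=4): S=165.1188, (K−S)⁺=0.0000, hold=0.0000 ⇒ V=0.0000 continue  boundary S*=123.4406
step 3: (k=3,j=0): S=117.5985, (K−S)⁺=16.2115, hold=15.3605 ⇒ V=16.2115 exercise | (k=3,j=1): S=129.5730, (K−S)⁺=4.2370, hold=5.6304 ⇒ V=5.6304 continue | (k=3,j=2): S=142.7668, (K−S)⁺=0.0000, hold=0.8326 ⇒ V=0.8326 continue | (k=3,j=3): S=157.3041, (K−S)⁺=0.0000, hold=0.0000 ⇒ V=0.0000 continue  boundary S*=117.5985
step 2: (k=2,j=0): S=123.4406, (K−S)⁺=10.3694, hold=10.2852 ⇒ V=10.3694 exercise | (k=2,j=1): S=136.0100, (K−S)⁺=0.0000, hold=2.9542 ⇒ V=2.9542 continue | (k=2,j=2): S=149.8593, (K−S)⁺=0.0000, hold=0.3691 ⇒ V=0.3691 continue  boundary S*=123.4406
step 1: (k=1,j=0): S=129.5730, (K−S)⁺=4.2370, hold=6.2226 ⇒ V=6.2226 continue | (k=1,j=1): S=142.7668, (K−S)⁺=0.0000, hold=1.5127 ⇒ V=1.5127 continue  boundary S*=-
step 0: (k=0,j=0): S=136.0100, (K−S)⁺=0.0000, hold=3.5910 ⇒ V=3.5910 continue  boundary S*=-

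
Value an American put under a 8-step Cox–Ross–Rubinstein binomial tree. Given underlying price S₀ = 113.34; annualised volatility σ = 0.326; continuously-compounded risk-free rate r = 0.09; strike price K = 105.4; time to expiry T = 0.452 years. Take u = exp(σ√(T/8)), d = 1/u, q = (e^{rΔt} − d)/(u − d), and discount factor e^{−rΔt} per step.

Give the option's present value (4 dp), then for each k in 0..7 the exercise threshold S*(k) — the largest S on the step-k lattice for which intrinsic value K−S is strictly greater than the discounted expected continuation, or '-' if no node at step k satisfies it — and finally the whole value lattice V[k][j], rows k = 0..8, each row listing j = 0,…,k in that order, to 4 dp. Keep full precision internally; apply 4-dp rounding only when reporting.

params: Δt=0.05650 u=1.08057 d=0.92544 q=0.51350 e^(-rΔt)=0.99493
t_8 payoffs: 44.4242 34.2026 22.2676 8.3318 0.0000 0.0000 0.0000 0.0000 0.0000
t_7: node(7,0) S=65.8887 payoff=39.5113 vs cont=38.9767 → 39.5113 [stop]  node(7,1) S=76.9338 payoff=28.4662 vs cont=27.9316 → 28.4662 [stop]  node(7,2) S=89.8305 payoff=15.5695 vs cont=15.0349 → 15.5695 [stop]  node(7,3) S=104.8890 payoff=0.5110 vs cont=4.0329 → 4.0329 [wait]  node(7,4) S=122.4719 payoff=0.0000 vs cont=0.0000 → 0.0000 [wait]  node(7,5) S=143.0022 payoff=0.0000 vs cont=0.0000 → 0.0000 [wait]  node(7,6) S=166.9741 payoff=0.0000 vs cont=0.0000 → 0.0000 [wait]  node(7,7) S=194.9645 payoff=0.0000 vs cont=0.0000 → 0.0000 [wait]  ⇒ S*(7)=89.8305
t_6: node(6,0) S=71.1974 payoff=34.2026 vs cont=33.6680 → 34.2026 [stop]  node(6,1) S=83.1324 payoff=22.2676 vs cont=21.7330 → 22.2676 [stop]  node(6,2) S=97.0682 payoff=8.3318 vs cont=9.5966 → 9.5966 [wait]  node(6,3) S=113.3400 payoff=0.0000 vs cont=1.9521 → 1.9521 [wait]  node(6,4) S=132.3395 payoff=0.0000 vs cont=0.0000 → 0.0000 [wait]  node(6,5) S=154.5240 payoff=0.0000 vs cont=0.0000 → 0.0000 [wait]  node(6,6) S=180.4273 payoff=0.0000 vs cont=0.0000 → 0.0000 [wait]  ⇒ S*(6)=83.1324
t_5: node(5,0) S=76.9338 payoff=28.4662 vs cont=27.9316 → 28.4662 [stop]  node(5,1) S=89.8305 payoff=15.5695 vs cont=15.6811 → 15.6811 [wait]  node(5,2) S=104.8890 payoff=0.5110 vs cont=5.6423 → 5.6423 [wait]  node(5,3) S=122.4719 payoff=0.0000 vs cont=0.9449 → 0.9449 [wait]  node(5,4) S=143.0022 payoff=0.0000 vs cont=0.0000 → 0.0000 [wait]  node(5,5) S=166.9741 payoff=0.0000 vs cont=0.0000 → 0.0000 [wait]  ⇒ S*(5)=76.9338
t_4: node(4,0) S=83.1324 payoff=22.2676 vs cont=21.7900 → 22.2676 [stop]  node(4,1) S=97.0682 payoff=8.3318 vs cont=10.4728 → 10.4728 [wait]  node(4,2) S=113.3400 payoff=0.0000 vs cont=3.2138 → 3.2138 [wait]  node(4,3) S=132.3395 payoff=0.0000 vs cont=0.4573 → 0.4573 [wait]  node(4,4) S=154.5240 payoff=0.0000 vs cont=0.0000 → 0.0000 [wait]  ⇒ S*(4)=83.1324
t_3: node(3,0) S=89.8305 payoff=15.5695 vs cont=16.1287 → 16.1287 [wait]  node(3,1) S=104.8890 payoff=0.5110 vs cont=6.7111 → 6.7111 [wait]  node(3,2) S=122.4719 payoff=0.0000 vs cont=1.7892 → 1.7892 [wait]  node(3,3) S=143.0022 payoff=0.0000 vs cont=0.2214 → 0.2214 [wait]  ⇒ S*(3)=-
t_2: node(2,0) S=97.0682 payoff=8.3318 vs cont=11.2355 → 11.2355 [wait]  node(2,1) S=113.3400 payoff=0.0000 vs cont=4.1625 → 4.1625 [wait]  node(2,2) S=132.3395 payoff=0.0000 vs cont=0.9791 → 0.9791 [wait]  ⇒ S*(2)=-
t_1: node(1,0) S=104.8890 payoff=0.5110 vs cont=7.5650 → 7.5650 [wait]  node(1,1) S=122.4719 payoff=0.0000 vs cont=2.5150 → 2.5150 [wait]  ⇒ S*(1)=-
t_0: node(0,0) S=113.3400 payoff=0.0000 vs cont=4.9466 → 4.9466 [wait]  ⇒ S*(0)=-

price = 4.9466
boundary = - - - - 83.1324 76.9338 83.1324 89.8305
tree:
4.9466
7.5650 2.5150
11.2355 4.1625 0.9791
16.1287 6.7111 1.7892 0.2214
22.2676 10.4728 3.2138 0.4573 0.0000
28.4662 15.6811 5.6423 0.9449 0.0000 0.0000
34.2026 22.2676 9.5966 1.9521 0.0000 0.0000 0.0000
39.5113 28.4662 15.5695 4.0329 0.0000 0.0000 0.0000 0.0000
44.4242 34.2026 22.2676 8.3318 0.0000 0.0000 0.0000 0.0000 0.0000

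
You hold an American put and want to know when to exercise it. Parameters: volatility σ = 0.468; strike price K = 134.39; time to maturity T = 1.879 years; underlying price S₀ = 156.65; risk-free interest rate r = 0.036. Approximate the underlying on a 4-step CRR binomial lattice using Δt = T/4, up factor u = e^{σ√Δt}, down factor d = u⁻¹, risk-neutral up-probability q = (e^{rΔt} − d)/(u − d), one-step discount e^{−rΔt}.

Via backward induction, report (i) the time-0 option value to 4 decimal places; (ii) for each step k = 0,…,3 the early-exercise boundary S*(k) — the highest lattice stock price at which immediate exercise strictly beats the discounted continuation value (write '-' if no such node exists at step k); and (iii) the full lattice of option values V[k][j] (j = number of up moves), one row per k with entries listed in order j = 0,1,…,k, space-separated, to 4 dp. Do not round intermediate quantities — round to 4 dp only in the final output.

price = 23.0238
boundary = - - - 59.8437
tree:
23.0238
35.5667 8.3621
52.9644 15.3689 0.0000
74.5463 28.2467 0.0000 0.0000
90.9675 51.9150 0.0000 0.0000 0.0000

params: Δt=0.46975 u=1.37817 d=0.72560 q=0.44663 e^(-rΔt)=0.98323
t_4 payoffs: 90.9675 51.9150 0.0000 0.0000 0.0000
t_3: node(3,0) S=59.8437 payoff=74.5463 vs cont=72.2927 → 74.5463 [stop]  node(3,1) S=113.6649 payoff=20.7251 vs cont=28.2467 → 28.2467 [wait]  node(3,2) S=215.8909 payoff=0.0000 vs cont=0.0000 → 0.0000 [wait]  node(3,3) S=410.0552 payoff=0.0000 vs cont=0.0000 → 0.0000 [wait]  ⇒ S*(3)=59.8437
t_2: node(2,0) S=82.4750 payoff=51.9150 vs cont=52.9644 → 52.9644 [wait]  node(2,1) S=156.6500 payoff=0.0000 vs cont=15.3689 → 15.3689 [wait]  node(2,2) S=297.5352 payoff=0.0000 vs cont=0.0000 → 0.0000 [wait]  ⇒ S*(2)=-
t_1: node(1,0) S=113.6649 payoff=20.7251 vs cont=35.5667 → 35.5667 [wait]  node(1,1) S=215.8909 payoff=0.0000 vs cont=8.3621 → 8.3621 [wait]  ⇒ S*(1)=-
t_0: node(0,0) S=156.6500 payoff=0.0000 vs cont=23.0238 → 23.0238 [wait]  ⇒ S*(0)=-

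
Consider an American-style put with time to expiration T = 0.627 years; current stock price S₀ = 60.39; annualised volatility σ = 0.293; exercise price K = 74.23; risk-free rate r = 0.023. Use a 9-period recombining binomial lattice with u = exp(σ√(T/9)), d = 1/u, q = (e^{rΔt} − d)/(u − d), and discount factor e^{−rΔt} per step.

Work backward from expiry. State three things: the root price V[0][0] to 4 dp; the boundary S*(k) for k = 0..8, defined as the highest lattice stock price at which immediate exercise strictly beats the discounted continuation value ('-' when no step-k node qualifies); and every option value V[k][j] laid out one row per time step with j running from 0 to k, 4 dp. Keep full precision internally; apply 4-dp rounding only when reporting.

Δt=0.06967, u=1.08040, d=0.92558, q=0.49103, disc=e^(-rΔt)=0.99840
k=9 terminal: V=max(K-S,0) → 44.1217 39.0853 33.2065 26.3443 18.3343 8.9844 0.0000 0.0000 0.0000 0.0000
k=8: j=0 S=32.5292 intr=41.7008 cont=41.5820 V=41.7008[EX]; j=1 S=37.9705 intr=36.2595 cont=36.1407 V=36.2595[EX]; j=2 S=44.3220 intr=29.9080 cont=29.7892 V=29.9080[EX]; j=3 S=51.7359 intr=22.4941 cont=22.3752 V=22.4941[EX]; j=4 S=60.3900 intr=13.8400 cont=13.7212 V=13.8400[EX]; j=5 S=70.4917 intr=3.7383 cont=4.5654 V=4.5654[hold]; j=6 S=82.2832 intr=0.0000 cont=0.0000 V=0.0000[hold]; j=7 S=96.0470 intr=0.0000 cont=0.0000 V=0.0000[hold]; j=8 S=112.1132 intr=0.0000 cont=0.0000 V=0.0000[hold]  S*(8)=60.3900
k=7: j=0 S=35.1447 intr=39.0853 cont=38.9665 V=39.0853[EX]; j=1 S=41.0235 intr=33.2065 cont=33.0877 V=33.2065[EX]; j=2 S=47.8857 intr=26.3443 cont=26.2255 V=26.3443[EX]; j=3 S=55.8957 intr=18.3343 cont=18.2154 V=18.3343[EX]; j=4 S=65.2456 intr=8.9844 cont=9.2710 V=9.2710[hold]; j=5 S=76.1596 intr=0.0000 cont=2.3199 V=2.3199[hold]; j=6 S=88.8991 intr=0.0000 cont=0.0000 V=0.0000[hold]; j=7 S=103.7697 intr=0.0000 cont=0.0000 V=0.0000[hold]  S*(7)=55.8957
k=6: j=0 S=37.9705 intr=36.2595 cont=36.1407 V=36.2595[EX]; j=1 S=44.3220 intr=29.9080 cont=29.7892 V=29.9080[EX]; j=2 S=51.7359 intr=22.4941 cont=22.3752 V=22.4941[EX]; j=3 S=60.3900 intr=13.8400 cont=13.8617 V=13.8617[hold]; j=4 S=70.4917 intr=3.7383 cont=5.8484 V=5.8484[hold]; j=5 S=82.2832 intr=0.0000 cont=1.1789 V=1.1789[hold]; j=6 S=96.0470 intr=0.0000 cont=0.0000 V=0.0000[hold]  S*(6)=51.7359
k=5: j=0 S=41.0235 intr=33.2065 cont=33.0877 V=33.2065[EX]; j=1 S=47.8857 intr=26.3443 cont=26.2255 V=26.3443[EX]; j=2 S=55.8957 intr=18.3343 cont=18.2261 V=18.3343[EX]; j=3 S=65.2456 intr=8.9844 cont=9.9110 V=9.9110[hold]; j=4 S=76.1596 intr=0.0000 cont=3.5498 V=3.5498[hold]; j=5 S=88.8991 intr=0.0000 cont=0.5990 V=0.5990[hold]  S*(5)=55.8957
k=4: j=0 S=44.3220 intr=29.9080 cont=29.7892 V=29.9080[EX]; j=1 S=51.7359 intr=22.4941 cont=22.3752 V=22.4941[EX]; j=2 S=60.3900 intr=13.8400 cont=14.1754 V=14.1754[hold]; j=3 S=70.4917 intr=3.7383 cont=6.7766 V=6.7766[hold]; j=4 S=82.2832 intr=0.0000 cont=2.0975 V=2.0975[hold]  S*(4)=51.7359
k=3: j=0 S=47.8857 intr=26.3443 cont=26.2255 V=26.3443[EX]; j=1 S=55.8957 intr=18.3343 cont=18.3799 V=18.3799[hold]; j=2 S=65.2456 intr=8.9844 cont=10.5255 V=10.5255[hold]; j=3 S=76.1596 intr=0.0000 cont=4.4718 V=4.4718[hold]  S*(3)=47.8857
k=2: j=0 S=51.7359 intr=22.4941 cont=22.3976 V=22.4941[EX]; j=1 S=60.3900 intr=13.8400 cont=14.4999 V=14.4999[hold]; j=2 S=70.4917 intr=3.7383 cont=7.5408 V=7.5408[hold]  S*(2)=51.7359
k=1: j=0 S=55.8957 intr=18.3343 cont=18.5389 V=18.5389[hold]; j=1 S=65.2456 intr=8.9844 cont=11.0650 V=11.0650[hold]  S*(1)=-
k=0: j=0 S=60.3900 intr=13.8400 cont=14.8452 V=14.8452[hold]  S*(0)=-

price = 14.8452
boundary = - - 51.7359 47.8857 51.7359 55.8957 51.7359 55.8957 60.3900
tree:
14.8452
18.5389 11.0650
22.4941 14.4999 7.5408
26.3443 18.3799 10.5255 4.4718
29.9080 22.4941 14.1754 6.7766 2.0975
33.2065 26.3443 18.3343 9.9110 3.5498 0.5990
36.2595 29.9080 22.4941 13.8617 5.8484 1.1789 0.0000
39.0853 33.2065 26.3443 18.3343 9.2710 2.3199 0.0000 0.0000
41.7008 36.2595 29.9080 22.4941 13.8400 4.5654 0.0000 0.0000 0.0000
44.1217 39.0853 33.2065 26.3443 18.3343 8.9844 0.0000 0.0000 0.0000 0.0000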